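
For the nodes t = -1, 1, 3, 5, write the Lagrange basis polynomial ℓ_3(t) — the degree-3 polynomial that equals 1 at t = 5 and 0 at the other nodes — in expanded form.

ℓ_3(t) = (t + 1)(t - 1)(t - 3) / [(6)·(4)·(2)]
       = (t^3 - 3t^2 - t + 3) / (48)

ℓ_3(t) = (1/48)t^3 - (1/16)t^2 - (1/48)t + 1/16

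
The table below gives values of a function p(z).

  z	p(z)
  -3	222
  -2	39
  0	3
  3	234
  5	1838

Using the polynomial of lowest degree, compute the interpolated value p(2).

L_0(2) = (4)·(2)·(-1)·(-3)/[(-1)·(-3)·(-6)·(-8)] = 1/6
L_1(2) = (5)·(2)·(-1)·(-3)/[(1)·(-2)·(-5)·(-7)] = -3/7
L_2(2) = (5)·(4)·(-1)·(-3)/[(3)·(2)·(-3)·(-5)] = 2/3
L_3(2) = (5)·(4)·(2)·(-3)/[(6)·(5)·(3)·(-2)] = 2/3
L_4(2) = (5)·(4)·(2)·(-1)/[(8)·(7)·(5)·(2)] = -1/14
Sum: 222·(1/6) + 39·(-3/7) + 3·(2/3) + 234·(2/3) + 1838·(-1/14) = 47

47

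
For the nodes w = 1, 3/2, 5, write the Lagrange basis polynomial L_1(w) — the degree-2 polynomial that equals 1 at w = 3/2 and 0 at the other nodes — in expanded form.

L_1(w) = -(4/7)w^2 + (24/7)w - 20/7

L_1(w) = (w - 1)(w - 5) / [(1/2)·(-7/2)]
       = (w^2 - 6w + 5) / (-7/4)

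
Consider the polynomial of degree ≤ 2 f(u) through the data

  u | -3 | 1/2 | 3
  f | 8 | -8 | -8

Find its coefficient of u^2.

L_0(u) = (u - 1/2)(u - 3) / [21] = (1/21)u^2 - (1/6)u + 1/14
L_1(u) = (u + 3)(u - 3) / [-35/4] = -(4/35)u^2 + 36/35
L_2(u) = (u + 3)(u - 1/2) / [15] = (1/15)u^2 + (1/6)u - 1/10
f(u) = 8·L_0 + (-8)·L_1 + (-8)·L_2
Only the coefficient of u^2 is needed; take it from each L_i and combine:
8·(1/21) + (-8)·(-4/35) + (-8)·(1/15) = 16/21

16/21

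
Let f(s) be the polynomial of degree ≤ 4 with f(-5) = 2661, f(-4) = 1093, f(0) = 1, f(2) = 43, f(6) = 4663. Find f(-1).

Using Newton's divided-difference form:
f[-5,-4] = (1093 - 2661) / (-4 - (-5)) = -1568
f[-4,0] = (1 - 1093) / (0 - (-4)) = -273
f[0,2] = (43 - 1) / (2 - 0) = 21
f[2,6] = (4663 - 43) / (6 - 2) = 1155
f[-5,-4,0] = (-273 - (-1568)) / (0 - (-5)) = 259
f[-4,0,2] = (21 - (-273)) / (2 - (-4)) = 49
f[0,2,6] = (1155 - 21) / (6 - 0) = 189
f[-5,-4,0,2] = (49 - 259) / (2 - (-5)) = -30
f[-4,0,2,6] = (189 - 49) / (6 - (-4)) = 14
f[-5,-4,0,2,6] = (14 - (-30)) / (6 - (-5)) = 4
f(-1) = 2661 + (-1568)·(4) + 259·(4)·(3) + (-30)·(4)·(3)·(-1) + 4·(4)·(3)·(-1)·(-3) = 1

1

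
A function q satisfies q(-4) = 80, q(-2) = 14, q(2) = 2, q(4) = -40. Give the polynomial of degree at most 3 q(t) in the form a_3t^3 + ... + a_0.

Newton's divided differences:
q[-4,-2] = (14 - 80) / (-2 - (-4)) = -33
q[-2,2] = (2 - 14) / (2 - (-2)) = -3
q[2,4] = (-40 - 2) / (4 - 2) = -21
q[-4,-2,2] = (-3 - (-33)) / (2 - (-4)) = 5
q[-2,2,4] = (-21 - (-3)) / (4 - (-2)) = -3
q[-4,-2,2,4] = (-3 - 5) / (4 - (-4)) = -1
q(t) = 80 + (-33)·(t + 4) + 5·(t + 4)(t + 2) + (-1)·(t + 4)(t + 2)(t - 2)
Expanding: q(t) = -t^3 + t^2 + t + 4

q(t) = -t^3 + t^2 + t + 4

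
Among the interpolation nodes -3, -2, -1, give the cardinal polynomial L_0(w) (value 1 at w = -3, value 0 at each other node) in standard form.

L_0(w) = (w + 2)(w + 1) / [(-1)·(-2)]
       = (w^2 + 3w + 2) / (2)

L_0(w) = (1/2)w^2 + (3/2)w + 1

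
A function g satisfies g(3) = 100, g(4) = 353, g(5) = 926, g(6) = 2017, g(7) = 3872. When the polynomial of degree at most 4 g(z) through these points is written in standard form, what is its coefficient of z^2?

L_0(z) = (z - 4)(z - 5)(z - 6)(z - 7) / [24] = (1/24)z^4 - (11/12)z^3 + (179/24)z^2 - (319/12)z + 35
L_1(z) = (z - 3)(z - 5)(z - 6)(z - 7) / [-6] = -(1/6)z^4 + (7/2)z^3 - (161/6)z^2 + (177/2)z - 105
L_2(z) = (z - 3)(z - 4)(z - 6)(z - 7) / [4] = (1/4)z^4 - 5z^3 + (145/4)z^2 - (225/2)z + 126
L_3(z) = (z - 3)(z - 4)(z - 5)(z - 7) / [-6] = -(1/6)z^4 + (19/6)z^3 - (131/6)z^2 + (389/6)z - 70
L_4(z) = (z - 3)(z - 4)(z - 5)(z - 6) / [24] = (1/24)z^4 - (3/4)z^3 + (119/24)z^2 - (57/4)z + 15
g(z) = 100·L_0 + 353·L_1 + 926·L_2 + 2017·L_3 + 3872·L_4
Only the coefficient of z^2 is needed; take it from each L_i and combine:
100·(179/24) + 353·(-161/6) + 926·(145/4) + 2017·(-131/6) + 3872·(119/24) = 2

2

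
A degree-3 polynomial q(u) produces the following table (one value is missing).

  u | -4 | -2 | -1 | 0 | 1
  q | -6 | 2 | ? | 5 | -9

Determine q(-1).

The 4 known values determine q uniquely (degree ≤ 3).
Evaluate each Lagrange basis at u = -1:
L_0(-1) = (1)·(-1)·(-2)/[(-2)·(-4)·(-5)] = -1/20
L_1(-1) = (3)·(-1)·(-2)/[(2)·(-2)·(-3)] = 1/2
L_2(-1) = (3)·(1)·(-2)/[(4)·(2)·(-1)] = 3/4
L_3(-1) = (3)·(1)·(-1)/[(5)·(3)·(1)] = -1/5
Sum: (-6)·(-1/20) + 2·(1/2) + 5·(3/4) + (-9)·(-1/5) = 137/20

137/20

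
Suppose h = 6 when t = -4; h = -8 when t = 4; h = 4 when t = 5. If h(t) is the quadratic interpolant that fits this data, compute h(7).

223/6

Using Newton's divided-difference form:
h[-4,4] = (-8 - 6) / (4 - (-4)) = -7/4
h[4,5] = (4 - (-8)) / (5 - 4) = 12
h[-4,4,5] = (12 - (-7/4)) / (5 - (-4)) = 55/36
h(7) = 6 + (-7/4)·(11) + (55/36)·(11)·(3) = 223/6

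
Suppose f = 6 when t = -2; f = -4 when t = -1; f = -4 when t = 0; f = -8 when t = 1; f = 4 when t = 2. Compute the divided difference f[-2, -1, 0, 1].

f[-2,-1] = (-4 - 6) / (-1 - (-2)) = -10
f[-1,0] = (-4 - (-4)) / (0 - (-1)) = 0
f[0,1] = (-8 - (-4)) / (1 - 0) = -4
f[-2,-1,0] = (0 - (-10)) / (0 - (-2)) = 5
f[-1,0,1] = (-4 - 0) / (1 - (-1)) = -2
f[-2,-1,0,1] = (-2 - 5) / (1 - (-2)) = -7/3

-7/3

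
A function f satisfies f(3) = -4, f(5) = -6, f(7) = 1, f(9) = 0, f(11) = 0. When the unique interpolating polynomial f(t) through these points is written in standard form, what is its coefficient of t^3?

L_0(t) = (t - 5)(t - 7)(t - 9)(t - 11) / [384] = (1/384)t^4 - (1/12)t^3 + (187/192)t^2 - (59/12)t + 1155/128
L_1(t) = (t - 3)(t - 7)(t - 9)(t - 11) / [-96] = -(1/96)t^4 + (5/16)t^3 - (10/3)t^2 + (235/16)t - 693/32
L_2(t) = (t - 3)(t - 5)(t - 9)(t - 11) / [64] = (1/64)t^4 - (7/16)t^3 + (137/32)t^2 - (273/16)t + 1485/64
L_3(t) = (t - 3)(t - 5)(t - 7)(t - 11) / [-96] = -(1/96)t^4 + (13/48)t^3 - (59/24)t^2 + (443/48)t - 385/32
L_4(t) = (t - 3)(t - 5)(t - 7)(t - 9) / [384] = (1/384)t^4 - (1/16)t^3 + (103/192)t^2 - (31/16)t + 315/128
f(t) = (-4)·L_0 + (-6)·L_1 + 1·L_2 + 0·L_3 + 0·L_4
Only the coefficient of t^3 is needed; take it from each L_i and combine:
(-4)·(-1/12) + (-6)·(5/16) + 1·(-7/16) + 0·(13/48) + 0·(-1/16) = -95/48

-95/48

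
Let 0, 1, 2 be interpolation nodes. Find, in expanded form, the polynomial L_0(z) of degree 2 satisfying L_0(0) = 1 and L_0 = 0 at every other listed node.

L_0(z) = (1/2)z^2 - (3/2)z + 1

L_0(z) = (z - 1)(z - 2) / [(-1)·(-2)]
       = (z^2 - 3z + 2) / (2)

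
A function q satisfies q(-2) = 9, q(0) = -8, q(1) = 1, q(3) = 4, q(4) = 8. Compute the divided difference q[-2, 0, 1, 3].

-5/3

q[-2,0] = (-8 - 9) / (0 - (-2)) = -17/2
q[0,1] = (1 - (-8)) / (1 - 0) = 9
q[1,3] = (4 - 1) / (3 - 1) = 3/2
q[-2,0,1] = (9 - (-17/2)) / (1 - (-2)) = 35/6
q[0,1,3] = (3/2 - 9) / (3 - 0) = -5/2
q[-2,0,1,3] = (-5/2 - 35/6) / (3 - (-2)) = -5/3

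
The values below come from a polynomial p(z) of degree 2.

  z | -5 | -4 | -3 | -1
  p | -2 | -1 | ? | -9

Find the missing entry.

The 3 known values determine p uniquely (degree ≤ 2).
Evaluate each Lagrange basis at z = -3:
L_0(-3) = (1)·(-2)/[(-1)·(-4)] = -1/2
L_1(-3) = (2)·(-2)/[(1)·(-3)] = 4/3
L_2(-3) = (2)·(1)/[(4)·(3)] = 1/6
Sum: (-2)·(-1/2) + (-1)·(4/3) + (-9)·(1/6) = -11/6

-11/6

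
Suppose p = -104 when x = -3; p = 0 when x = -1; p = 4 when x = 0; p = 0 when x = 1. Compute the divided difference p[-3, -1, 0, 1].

3

p[-3,-1] = (0 - (-104)) / (-1 - (-3)) = 52
p[-1,0] = (4 - 0) / (0 - (-1)) = 4
p[0,1] = (0 - 4) / (1 - 0) = -4
p[-3,-1,0] = (4 - 52) / (0 - (-3)) = -16
p[-1,0,1] = (-4 - 4) / (1 - (-1)) = -4
p[-3,-1,0,1] = (-4 - (-16)) / (1 - (-3)) = 3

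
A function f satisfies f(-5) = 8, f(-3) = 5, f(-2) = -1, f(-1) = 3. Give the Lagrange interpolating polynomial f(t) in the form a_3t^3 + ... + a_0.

L_0(t) = (t + 3)(t + 2)(t + 1) / [-24] = -(1/24)t^3 - (1/4)t^2 - (11/24)t - 1/4
L_1(t) = (t + 5)(t + 2)(t + 1) / [4] = (1/4)t^3 + 2t^2 + (17/4)t + 5/2
L_2(t) = (t + 5)(t + 3)(t + 1) / [-3] = -(1/3)t^3 - 3t^2 - (23/3)t - 5
L_3(t) = (t + 5)(t + 3)(t + 2) / [8] = (1/8)t^3 + (5/4)t^2 + (31/8)t + 15/4
f(t) = 8·L_0 + 5·L_1 + (-1)·L_2 + 3·L_3
  8·L_0(t) = -(1/3)t^3 - 2t^2 - (11/3)t - 2
  5·L_1(t) = (5/4)t^3 + 10t^2 + (85/4)t + 25/2
  (-1)·L_2(t) = (1/3)t^3 + 3t^2 + (23/3)t + 5
  3·L_3(t) = (3/8)t^3 + (15/4)t^2 + (93/8)t + 45/4
Adding term by term: (13/8)t^3 + (59/4)t^2 + (295/8)t + 107/4

f(t) = (13/8)t^3 + (59/4)t^2 + (295/8)t + 107/4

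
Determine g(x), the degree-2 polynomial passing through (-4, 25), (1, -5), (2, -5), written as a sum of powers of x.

g(x) = x^2 - 3x - 3

L_0(x) = (x - 1)(x - 2) / [30] = (1/30)x^2 - (1/10)x + 1/15
L_1(x) = (x + 4)(x - 2) / [-5] = -(1/5)x^2 - (2/5)x + 8/5
L_2(x) = (x + 4)(x - 1) / [6] = (1/6)x^2 + (1/2)x - 2/3
g(x) = 25·L_0 + (-5)·L_1 + (-5)·L_2
  25·L_0(x) = (5/6)x^2 - (5/2)x + 5/3
  (-5)·L_1(x) = x^2 + 2x - 8
  (-5)·L_2(x) = -(5/6)x^2 - (5/2)x + 10/3
Adding term by term: x^2 - 3x - 3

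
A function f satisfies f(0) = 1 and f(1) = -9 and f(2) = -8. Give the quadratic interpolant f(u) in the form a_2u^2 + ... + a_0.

Newton's divided differences:
f[0,1] = (-9 - 1) / (1 - 0) = -10
f[1,2] = (-8 - (-9)) / (2 - 1) = 1
f[0,1,2] = (1 - (-10)) / (2 - 0) = 11/2
f(u) = 1 + (-10)·u + (11/2)·u(u - 1)
Expanding: f(u) = (11/2)u^2 - (31/2)u + 1

f(u) = (11/2)u^2 - (31/2)u + 1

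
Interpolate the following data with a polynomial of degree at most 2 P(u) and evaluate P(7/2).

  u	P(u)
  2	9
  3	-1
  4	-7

Using Newton's divided-difference form:
P[2,3] = (-1 - 9) / (3 - 2) = -10
P[3,4] = (-7 - (-1)) / (4 - 3) = -6
P[2,3,4] = (-6 - (-10)) / (4 - 2) = 2
P(7/2) = 9 + (-10)·(3/2) + 2·(3/2)·(1/2) = -9/2

-9/2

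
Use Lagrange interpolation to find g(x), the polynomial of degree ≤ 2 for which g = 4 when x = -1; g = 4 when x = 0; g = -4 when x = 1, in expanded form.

Build the Lagrange basis polynomials:
L_0(x) = x(x - 1) / [2] = (1/2)x^2 - (1/2)x
L_1(x) = (x + 1)(x - 1) / [-1] = -x^2 + 1
L_2(x) = (x + 1)x / [2] = (1/2)x^2 + (1/2)x
g(x) = 4·L_0 + 4·L_1 + (-4)·L_2
  4·L_0(x) = 2x^2 - 2x
  4·L_1(x) = -4x^2 + 4
  (-4)·L_2(x) = -2x^2 - 2x
Adding term by term: -4x^2 - 4x + 4

g(x) = -4x^2 - 4x + 4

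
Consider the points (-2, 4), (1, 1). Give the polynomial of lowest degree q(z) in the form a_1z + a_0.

L_0(z) = (z - 1) / [-3] = -(1/3)z + 1/3
L_1(z) = (z + 2) / [3] = (1/3)z + 2/3
q(z) = 4·L_0 + 1·L_1
  4·L_0(z) = -(4/3)z + 4/3
  1·L_1(z) = (1/3)z + 2/3
Adding term by term: -z + 2

q(z) = -z + 2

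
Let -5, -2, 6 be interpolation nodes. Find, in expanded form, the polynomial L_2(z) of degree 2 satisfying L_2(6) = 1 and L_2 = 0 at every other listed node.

L_2(z) = (z + 5)(z + 2) / [(11)·(8)]
       = (z^2 + 7z + 10) / (88)

L_2(z) = (1/88)z^2 + (7/88)z + 5/44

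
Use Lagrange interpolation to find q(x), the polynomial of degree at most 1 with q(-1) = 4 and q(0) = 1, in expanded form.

q(x) = -3x + 1

L_0(x) = x / [-1] = -x
L_1(x) = (x + 1) / [1] = x + 1
q(x) = 4·L_0 + 1·L_1
  4·L_0(x) = -4x
  1·L_1(x) = x + 1
Adding term by term: -3x + 1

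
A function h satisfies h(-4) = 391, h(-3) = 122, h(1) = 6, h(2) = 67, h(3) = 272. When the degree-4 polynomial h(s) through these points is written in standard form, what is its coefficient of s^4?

The leading coefficient equals the top divided difference h[-4,-3,1,2,3].
h[-4,-3] = (122 - 391) / (-3 - (-4)) = -269
h[-3,1] = (6 - 122) / (1 - (-3)) = -29
h[1,2] = (67 - 6) / (2 - 1) = 61
h[2,3] = (272 - 67) / (3 - 2) = 205
h[-4,-3,1] = (-29 - (-269)) / (1 - (-4)) = 48
h[-3,1,2] = (61 - (-29)) / (2 - (-3)) = 18
h[1,2,3] = (205 - 61) / (3 - 1) = 72
h[-4,-3,1,2] = (18 - 48) / (2 - (-4)) = -5
h[-3,1,2,3] = (72 - 18) / (3 - (-3)) = 9
h[-4,-3,1,2,3] = (9 - (-5)) / (3 - (-4)) = 2

2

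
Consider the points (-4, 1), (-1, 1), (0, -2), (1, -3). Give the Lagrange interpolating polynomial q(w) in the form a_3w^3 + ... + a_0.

q(w) = (7/20)w^3 + w^2 - (47/20)w - 2

Build the Lagrange basis polynomials:
L_0(w) = (w + 1)w(w - 1) / [-60] = -(1/60)w^3 + (1/60)w
L_1(w) = (w + 4)w(w - 1) / [6] = (1/6)w^3 + (1/2)w^2 - (2/3)w
L_2(w) = (w + 4)(w + 1)(w - 1) / [-4] = -(1/4)w^3 - w^2 + (1/4)w + 1
L_3(w) = (w + 4)(w + 1)w / [10] = (1/10)w^3 + (1/2)w^2 + (2/5)w
q(w) = 1·L_0 + 1·L_1 + (-2)·L_2 + (-3)·L_3
  1·L_0(w) = -(1/60)w^3 + (1/60)w
  1·L_1(w) = (1/6)w^3 + (1/2)w^2 - (2/3)w
  (-2)·L_2(w) = (1/2)w^3 + 2w^2 - (1/2)w - 2
  (-3)·L_3(w) = -(3/10)w^3 - (3/2)w^2 - (6/5)w
Adding term by term: (7/20)w^3 + w^2 - (47/20)w - 2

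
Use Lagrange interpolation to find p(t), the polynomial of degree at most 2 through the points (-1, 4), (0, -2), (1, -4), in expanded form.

p(t) = 2t^2 - 4t - 2

Build the Lagrange basis polynomials:
L_0(t) = t(t - 1) / [2] = (1/2)t^2 - (1/2)t
L_1(t) = (t + 1)(t - 1) / [-1] = -t^2 + 1
L_2(t) = (t + 1)t / [2] = (1/2)t^2 + (1/2)t
p(t) = 4·L_0 + (-2)·L_1 + (-4)·L_2
  4·L_0(t) = 2t^2 - 2t
  (-2)·L_1(t) = 2t^2 - 2
  (-4)·L_2(t) = -2t^2 - 2t
Adding term by term: 2t^2 - 4t - 2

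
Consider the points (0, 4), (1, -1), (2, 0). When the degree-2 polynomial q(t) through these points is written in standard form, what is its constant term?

L_0(t) = (t - 1)(t - 2) / [2] = (1/2)t^2 - (3/2)t + 1
L_1(t) = t(t - 2) / [-1] = -t^2 + 2t
L_2(t) = t(t - 1) / [2] = (1/2)t^2 - (1/2)t
q(t) = 4·L_0 + (-1)·L_1 + 0·L_2
Only the constant term is needed; take it from each L_i and combine:
4·(1) + (-1)·(0) + 0·(0) = 4

4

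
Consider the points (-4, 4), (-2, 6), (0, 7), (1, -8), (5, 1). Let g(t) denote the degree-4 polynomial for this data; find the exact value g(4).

Evaluate each Lagrange basis at t = 4:
L_0(4) = (6)·(4)·(3)·(-1)/[(-2)·(-4)·(-5)·(-9)] = -1/5
L_1(4) = (8)·(4)·(3)·(-1)/[(2)·(-2)·(-3)·(-7)] = 8/7
L_2(4) = (8)·(6)·(3)·(-1)/[(4)·(2)·(-1)·(-5)] = -18/5
L_3(4) = (8)·(6)·(4)·(-1)/[(5)·(3)·(1)·(-4)] = 16/5
L_4(4) = (8)·(6)·(4)·(3)/[(9)·(7)·(5)·(4)] = 16/35
Sum: 4·(-1/5) + 6·(8/7) + 7·(-18/5) + (-8)·(16/5) + 1·(16/35) = -310/7

-310/7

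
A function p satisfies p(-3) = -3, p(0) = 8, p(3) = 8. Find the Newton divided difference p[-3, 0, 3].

-11/18

p[-3,0] = (8 - (-3)) / (0 - (-3)) = 11/3
p[0,3] = (8 - 8) / (3 - 0) = 0
p[-3,0,3] = (0 - 11/3) / (3 - (-3)) = -11/18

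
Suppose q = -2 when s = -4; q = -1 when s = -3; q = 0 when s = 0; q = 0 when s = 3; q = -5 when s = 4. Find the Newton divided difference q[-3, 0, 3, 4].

-43/252

q[-3,0] = (0 - (-1)) / (0 - (-3)) = 1/3
q[0,3] = (0 - 0) / (3 - 0) = 0
q[3,4] = (-5 - 0) / (4 - 3) = -5
q[-3,0,3] = (0 - 1/3) / (3 - (-3)) = -1/18
q[0,3,4] = (-5 - 0) / (4 - 0) = -5/4
q[-3,0,3,4] = (-5/4 - (-1/18)) / (4 - (-3)) = -43/252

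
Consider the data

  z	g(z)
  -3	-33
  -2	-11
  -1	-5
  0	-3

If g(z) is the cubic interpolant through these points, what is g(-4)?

Using Newton's divided-difference form:
g[-3,-2] = (-11 - (-33)) / (-2 - (-3)) = 22
g[-2,-1] = (-5 - (-11)) / (-1 - (-2)) = 6
g[-1,0] = (-3 - (-5)) / (0 - (-1)) = 2
g[-3,-2,-1] = (6 - 22) / (-1 - (-3)) = -8
g[-2,-1,0] = (2 - 6) / (0 - (-2)) = -2
g[-3,-2,-1,0] = (-2 - (-8)) / (0 - (-3)) = 2
g(-4) = -33 + 22·(-1) + (-8)·(-1)·(-2) + 2·(-1)·(-2)·(-3) = -83

-83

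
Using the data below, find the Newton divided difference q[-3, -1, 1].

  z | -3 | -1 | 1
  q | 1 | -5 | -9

q[-3,-1] = (-5 - 1) / (-1 - (-3)) = -3
q[-1,1] = (-9 - (-5)) / (1 - (-1)) = -2
q[-3,-1,1] = (-2 - (-3)) / (1 - (-3)) = 1/4

1/4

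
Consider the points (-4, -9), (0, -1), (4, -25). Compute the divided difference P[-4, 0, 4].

-1

P[-4,0] = (-1 - (-9)) / (0 - (-4)) = 2
P[0,4] = (-25 - (-1)) / (4 - 0) = -6
P[-4,0,4] = (-6 - 2) / (4 - (-4)) = -1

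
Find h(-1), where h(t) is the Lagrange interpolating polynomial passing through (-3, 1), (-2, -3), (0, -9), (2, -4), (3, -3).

L_0(-1) = (1)·(-1)·(-3)·(-4)/[(-1)·(-3)·(-5)·(-6)] = -2/15
L_1(-1) = (2)·(-1)·(-3)·(-4)/[(1)·(-2)·(-4)·(-5)] = 3/5
L_2(-1) = (2)·(1)·(-3)·(-4)/[(3)·(2)·(-2)·(-3)] = 2/3
L_3(-1) = (2)·(1)·(-1)·(-4)/[(5)·(4)·(2)·(-1)] = -1/5
L_4(-1) = (2)·(1)·(-1)·(-3)/[(6)·(5)·(3)·(1)] = 1/15
Sum: 1·(-2/15) + (-3)·(3/5) + (-9)·(2/3) + (-4)·(-1/5) + (-3)·(1/15) = -22/3

-22/3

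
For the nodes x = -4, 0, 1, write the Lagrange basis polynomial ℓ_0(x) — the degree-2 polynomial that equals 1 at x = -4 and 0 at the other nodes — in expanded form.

ℓ_0(x) = x(x - 1) / [(-4)·(-5)]
       = (x^2 - x) / (20)

ℓ_0(x) = (1/20)x^2 - (1/20)x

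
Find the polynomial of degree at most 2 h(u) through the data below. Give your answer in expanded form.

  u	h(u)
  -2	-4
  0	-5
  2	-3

h(u) = (3/8)u^2 + (1/4)u - 5

L_0(u) = u(u - 2) / [8] = (1/8)u^2 - (1/4)u
L_1(u) = (u + 2)(u - 2) / [-4] = -(1/4)u^2 + 1
L_2(u) = (u + 2)u / [8] = (1/8)u^2 + (1/4)u
h(u) = (-4)·L_0 + (-5)·L_1 + (-3)·L_2
  (-4)·L_0(u) = -(1/2)u^2 + u
  (-5)·L_1(u) = (5/4)u^2 - 5
  (-3)·L_2(u) = -(3/8)u^2 - (3/4)u
Adding term by term: (3/8)u^2 + (1/4)u - 5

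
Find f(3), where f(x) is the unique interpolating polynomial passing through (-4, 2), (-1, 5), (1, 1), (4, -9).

L_0(3) = (4)·(2)·(-1)/[(-3)·(-5)·(-8)] = 1/15
L_1(3) = (7)·(2)·(-1)/[(3)·(-2)·(-5)] = -7/15
L_2(3) = (7)·(4)·(-1)/[(5)·(2)·(-3)] = 14/15
L_3(3) = (7)·(4)·(2)/[(8)·(5)·(3)] = 7/15
Sum: 2·(1/15) + 5·(-7/15) + 1·(14/15) + (-9)·(7/15) = -82/15

-82/15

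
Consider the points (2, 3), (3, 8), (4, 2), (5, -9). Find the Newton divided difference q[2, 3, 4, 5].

1

q[2,3] = (8 - 3) / (3 - 2) = 5
q[3,4] = (2 - 8) / (4 - 3) = -6
q[4,5] = (-9 - 2) / (5 - 4) = -11
q[2,3,4] = (-6 - 5) / (4 - 2) = -11/2
q[3,4,5] = (-11 - (-6)) / (5 - 3) = -5/2
q[2,3,4,5] = (-5/2 - (-11/2)) / (5 - 2) = 1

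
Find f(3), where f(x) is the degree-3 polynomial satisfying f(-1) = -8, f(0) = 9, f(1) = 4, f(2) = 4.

Evaluate each Lagrange basis at x = 3:
L_0(3) = (3)·(2)·(1)/[(-1)·(-2)·(-3)] = -1
L_1(3) = (4)·(2)·(1)/[(1)·(-1)·(-2)] = 4
L_2(3) = (4)·(3)·(1)/[(2)·(1)·(-1)] = -6
L_3(3) = (4)·(3)·(2)/[(3)·(2)·(1)] = 4
Sum: (-8)·(-1) + 9·(4) + 4·(-6) + 4·(4) = 36

36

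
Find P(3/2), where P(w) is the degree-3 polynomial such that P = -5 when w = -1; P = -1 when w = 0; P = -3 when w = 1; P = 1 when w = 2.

-5/2

Evaluate each Lagrange basis at w = 3/2:
L_0(3/2) = (3/2)·(1/2)·(-1/2)/[(-1)·(-2)·(-3)] = 1/16
L_1(3/2) = (5/2)·(1/2)·(-1/2)/[(1)·(-1)·(-2)] = -5/16
L_2(3/2) = (5/2)·(3/2)·(-1/2)/[(2)·(1)·(-1)] = 15/16
L_3(3/2) = (5/2)·(3/2)·(1/2)/[(3)·(2)·(1)] = 5/16
Sum: (-5)·(1/16) + (-1)·(-5/16) + (-3)·(15/16) + 1·(5/16) = -5/2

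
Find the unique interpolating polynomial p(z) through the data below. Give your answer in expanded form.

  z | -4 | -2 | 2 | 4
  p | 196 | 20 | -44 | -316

Newton's divided differences:
p[-4,-2] = (20 - 196) / (-2 - (-4)) = -88
p[-2,2] = (-44 - 20) / (2 - (-2)) = -16
p[2,4] = (-316 - (-44)) / (4 - 2) = -136
p[-4,-2,2] = (-16 - (-88)) / (2 - (-4)) = 12
p[-2,2,4] = (-136 - (-16)) / (4 - (-2)) = -20
p[-4,-2,2,4] = (-20 - 12) / (4 - (-4)) = -4
p(z) = 196 + (-88)·(z + 4) + 12·(z + 4)(z + 2) + (-4)·(z + 4)(z + 2)(z - 2)
Expanding: p(z) = -4z^3 - 4z^2 + 4

p(z) = -4z^3 - 4z^2 + 4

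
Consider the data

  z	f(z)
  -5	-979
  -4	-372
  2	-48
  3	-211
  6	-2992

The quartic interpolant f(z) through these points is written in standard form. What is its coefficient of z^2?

1

Build the Lagrange basis polynomials:
L_0(z) = (z + 4)(z - 2)(z - 3)(z - 6) / [616] = (1/616)z^4 - (1/88)z^3 - (1/77)z^2 + (27/154)z - 18/77
L_1(z) = (z + 5)(z - 2)(z - 3)(z - 6) / [-420] = -(1/420)z^4 + (1/70)z^3 + (19/420)z^2 - (12/35)z + 3/7
L_2(z) = (z + 5)(z + 4)(z - 3)(z - 6) / [168] = (1/168)z^4 - (43/168)z^2 - (3/28)z + 15/7
L_3(z) = (z + 5)(z + 4)(z - 2)(z - 6) / [-168] = -(1/168)z^4 - (1/168)z^3 + (5/21)z^2 + (13/42)z - 10/7
L_4(z) = (z + 5)(z + 4)(z - 2)(z - 3) / [1320] = (1/1320)z^4 + (1/330)z^3 - (19/1320)z^2 - (23/660)z + 1/11
f(z) = (-979)·L_0 + (-372)·L_1 + (-48)·L_2 + (-211)·L_3 + (-2992)·L_4
Only the coefficient of z^2 is needed; take it from each L_i and combine:
(-979)·(-1/77) + (-372)·(19/420) + (-48)·(-43/168) + (-211)·(5/21) + (-2992)·(-19/1320) = 1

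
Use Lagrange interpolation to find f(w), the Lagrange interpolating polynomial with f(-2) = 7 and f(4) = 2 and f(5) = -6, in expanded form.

Build the Lagrange basis polynomials:
L_0(w) = (w - 4)(w - 5) / [42] = (1/42)w^2 - (3/14)w + 10/21
L_1(w) = (w + 2)(w - 5) / [-6] = -(1/6)w^2 + (1/2)w + 5/3
L_2(w) = (w + 2)(w - 4) / [7] = (1/7)w^2 - (2/7)w - 8/7
f(w) = 7·L_0 + 2·L_1 + (-6)·L_2
  7·L_0(w) = (1/6)w^2 - (3/2)w + 10/3
  2·L_1(w) = -(1/3)w^2 + w + 10/3
  (-6)·L_2(w) = -(6/7)w^2 + (12/7)w + 48/7
Adding term by term: -(43/42)w^2 + (17/14)w + 284/21

f(w) = -(43/42)w^2 + (17/14)w + 284/21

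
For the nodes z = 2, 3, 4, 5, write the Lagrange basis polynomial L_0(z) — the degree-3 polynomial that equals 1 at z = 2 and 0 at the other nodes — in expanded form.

L_0(z) = (z - 3)(z - 4)(z - 5) / [(-1)·(-2)·(-3)]
       = (z^3 - 12z^2 + 47z - 60) / (-6)

L_0(z) = -(1/6)z^3 + 2z^2 - (47/6)z + 10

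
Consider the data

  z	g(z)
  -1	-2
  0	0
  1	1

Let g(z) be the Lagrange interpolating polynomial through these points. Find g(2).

1

Evaluate each Lagrange basis at z = 2:
L_0(2) = (2)·(1)/[(-1)·(-2)] = 1
L_1(2) = (3)·(1)/[(1)·(-1)] = -3
L_2(2) = (3)·(2)/[(2)·(1)] = 3
Sum: (-2)·(1) + 0 + 1·(3) = 1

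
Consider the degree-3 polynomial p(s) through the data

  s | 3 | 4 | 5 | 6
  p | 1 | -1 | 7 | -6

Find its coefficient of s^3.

-31/6

The leading coefficient equals the top divided difference p[3,4,5,6].
p[3,4] = (-1 - 1) / (4 - 3) = -2
p[4,5] = (7 - (-1)) / (5 - 4) = 8
p[5,6] = (-6 - 7) / (6 - 5) = -13
p[3,4,5] = (8 - (-2)) / (5 - 3) = 5
p[4,5,6] = (-13 - 8) / (6 - 4) = -21/2
p[3,4,5,6] = (-21/2 - 5) / (6 - 3) = -31/6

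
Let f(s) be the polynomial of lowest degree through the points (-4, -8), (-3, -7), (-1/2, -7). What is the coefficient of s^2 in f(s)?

-2/7

Build the Lagrange basis polynomials:
L_0(s) = (s + 3)(s + 1/2) / [7/2] = (2/7)s^2 + s + 3/7
L_1(s) = (s + 4)(s + 1/2) / [-5/2] = -(2/5)s^2 - (9/5)s - 4/5
L_2(s) = (s + 4)(s + 3) / [35/4] = (4/35)s^2 + (4/5)s + 48/35
f(s) = (-8)·L_0 + (-7)·L_1 + (-7)·L_2
Only the coefficient of s^2 is needed; take it from each L_i and combine:
(-8)·(2/7) + (-7)·(-2/5) + (-7)·(4/35) = -2/7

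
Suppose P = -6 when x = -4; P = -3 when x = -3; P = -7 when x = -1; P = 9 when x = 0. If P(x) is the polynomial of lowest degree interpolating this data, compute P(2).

269/2

Using Newton's divided-difference form:
P[-4,-3] = (-3 - (-6)) / (-3 - (-4)) = 3
P[-3,-1] = (-7 - (-3)) / (-1 - (-3)) = -2
P[-1,0] = (9 - (-7)) / (0 - (-1)) = 16
P[-4,-3,-1] = (-2 - 3) / (-1 - (-4)) = -5/3
P[-3,-1,0] = (16 - (-2)) / (0 - (-3)) = 6
P[-4,-3,-1,0] = (6 - (-5/3)) / (0 - (-4)) = 23/12
P(2) = -6 + 3·(6) + (-5/3)·(6)·(5) + (23/12)·(6)·(5)·(3) = 269/2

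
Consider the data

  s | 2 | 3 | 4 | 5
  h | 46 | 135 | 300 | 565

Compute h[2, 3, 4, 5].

h[2,3] = (135 - 46) / (3 - 2) = 89
h[3,4] = (300 - 135) / (4 - 3) = 165
h[4,5] = (565 - 300) / (5 - 4) = 265
h[2,3,4] = (165 - 89) / (4 - 2) = 38
h[3,4,5] = (265 - 165) / (5 - 3) = 50
h[2,3,4,5] = (50 - 38) / (5 - 2) = 4

4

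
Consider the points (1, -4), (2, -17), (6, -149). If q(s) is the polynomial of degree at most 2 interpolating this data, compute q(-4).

-59

L_0(-4) = (-6)·(-10)/[(-1)·(-5)] = 12
L_1(-4) = (-5)·(-10)/[(1)·(-4)] = -25/2
L_2(-4) = (-5)·(-6)/[(5)·(4)] = 3/2
Sum: (-4)·(12) + (-17)·(-25/2) + (-149)·(3/2) = -59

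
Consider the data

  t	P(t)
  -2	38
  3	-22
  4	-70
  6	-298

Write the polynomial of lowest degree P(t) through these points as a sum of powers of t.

P(t) = -2t^3 + 4t^2 - 2t + 2

Build the Lagrange basis polynomials:
L_0(t) = (t - 3)(t - 4)(t - 6) / [-240] = -(1/240)t^3 + (13/240)t^2 - (9/40)t + 3/10
L_1(t) = (t + 2)(t - 4)(t - 6) / [15] = (1/15)t^3 - (8/15)t^2 + (4/15)t + 16/5
L_2(t) = (t + 2)(t - 3)(t - 6) / [-12] = -(1/12)t^3 + (7/12)t^2 - 3
L_3(t) = (t + 2)(t - 3)(t - 4) / [48] = (1/48)t^3 - (5/48)t^2 - (1/24)t + 1/2
P(t) = 38·L_0 + (-22)·L_1 + (-70)·L_2 + (-298)·L_3
  38·L_0(t) = -(19/120)t^3 + (247/120)t^2 - (171/20)t + 57/5
  (-22)·L_1(t) = -(22/15)t^3 + (176/15)t^2 - (88/15)t - 352/5
  (-70)·L_2(t) = (35/6)t^3 - (245/6)t^2 + 210
  (-298)·L_3(t) = -(149/24)t^3 + (745/24)t^2 + (149/12)t - 149
Adding term by term: -2t^3 + 4t^2 - 2t + 2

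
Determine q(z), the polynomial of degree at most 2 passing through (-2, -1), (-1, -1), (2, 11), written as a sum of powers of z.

q(z) = z^2 + 3z + 1

Build the Lagrange basis polynomials:
L_0(z) = (z + 1)(z - 2) / [4] = (1/4)z^2 - (1/4)z - 1/2
L_1(z) = (z + 2)(z - 2) / [-3] = -(1/3)z^2 + 4/3
L_2(z) = (z + 2)(z + 1) / [12] = (1/12)z^2 + (1/4)z + 1/6
q(z) = (-1)·L_0 + (-1)·L_1 + 11·L_2
  (-1)·L_0(z) = -(1/4)z^2 + (1/4)z + 1/2
  (-1)·L_1(z) = (1/3)z^2 - 4/3
  11·L_2(z) = (11/12)z^2 + (11/4)z + 11/6
Adding term by term: z^2 + 3z + 1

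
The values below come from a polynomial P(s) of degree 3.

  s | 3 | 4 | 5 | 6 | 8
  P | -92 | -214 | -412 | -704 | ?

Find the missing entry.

-1642

The 4 known values determine P uniquely (degree ≤ 3).
Evaluate each Lagrange basis at s = 8:
L_0(8) = (4)·(3)·(2)/[(-1)·(-2)·(-3)] = -4
L_1(8) = (5)·(3)·(2)/[(1)·(-1)·(-2)] = 15
L_2(8) = (5)·(4)·(2)/[(2)·(1)·(-1)] = -20
L_3(8) = (5)·(4)·(3)/[(3)·(2)·(1)] = 10
Sum: (-92)·(-4) + (-214)·(15) + (-412)·(-20) + (-704)·(10) = -1642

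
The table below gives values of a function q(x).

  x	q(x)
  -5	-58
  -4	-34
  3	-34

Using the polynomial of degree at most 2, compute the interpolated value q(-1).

Evaluate each Lagrange basis at x = -1:
L_0(-1) = (3)·(-4)/[(-1)·(-8)] = -3/2
L_1(-1) = (4)·(-4)/[(1)·(-7)] = 16/7
L_2(-1) = (4)·(3)/[(8)·(7)] = 3/14
Sum: (-58)·(-3/2) + (-34)·(16/7) + (-34)·(3/14) = 2

2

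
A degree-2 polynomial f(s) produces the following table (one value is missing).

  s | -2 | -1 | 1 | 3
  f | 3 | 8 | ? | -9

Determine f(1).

69/10

The 3 known values determine f uniquely (degree ≤ 2).
L_0(1) = (2)·(-2)/[(-1)·(-5)] = -4/5
L_1(1) = (3)·(-2)/[(1)·(-4)] = 3/2
L_2(1) = (3)·(2)/[(5)·(4)] = 3/10
Sum: 3·(-4/5) + 8·(3/2) + (-9)·(3/10) = 69/10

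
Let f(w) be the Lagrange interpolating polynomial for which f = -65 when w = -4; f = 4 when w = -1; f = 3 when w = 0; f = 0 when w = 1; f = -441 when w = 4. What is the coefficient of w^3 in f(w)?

L_0(w) = (w + 1)w(w - 1)(w - 4) / [480] = (1/480)w^4 - (1/120)w^3 - (1/480)w^2 + (1/120)w
L_1(w) = (w + 4)w(w - 1)(w - 4) / [-30] = -(1/30)w^4 + (1/30)w^3 + (8/15)w^2 - (8/15)w
L_2(w) = (w + 4)(w + 1)(w - 1)(w - 4) / [16] = (1/16)w^4 - (17/16)w^2 + 1
L_3(w) = (w + 4)(w + 1)w(w - 4) / [-30] = -(1/30)w^4 - (1/30)w^3 + (8/15)w^2 + (8/15)w
L_4(w) = (w + 4)(w + 1)w(w - 1) / [480] = (1/480)w^4 + (1/120)w^3 - (1/480)w^2 - (1/120)w
f(w) = (-65)·L_0 + 4·L_1 + 3·L_2 + 0·L_3 + (-441)·L_4
Only the coefficient of w^3 is needed; take it from each L_i and combine:
(-65)·(-1/120) + 4·(1/30) + 3·(0) + 0·(-1/30) + (-441)·(1/120) = -3

-3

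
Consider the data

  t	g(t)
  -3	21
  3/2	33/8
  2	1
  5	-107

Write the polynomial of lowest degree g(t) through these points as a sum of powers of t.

g(t) = -t^3 + 3t + 3

Build the Lagrange basis polynomials:
L_0(t) = (t - 3/2)(t - 2)(t - 5) / [-180] = -(1/180)t^3 + (17/360)t^2 - (41/360)t + 1/12
L_1(t) = (t + 3)(t - 2)(t - 5) / [63/8] = (8/63)t^3 - (32/63)t^2 - (88/63)t + 80/21
L_2(t) = (t + 3)(t - 3/2)(t - 5) / [-15/2] = -(2/15)t^3 + (7/15)t^2 + (8/5)t - 3
L_3(t) = (t + 3)(t - 3/2)(t - 2) / [84] = (1/84)t^3 - (1/168)t^2 - (5/56)t + 3/28
g(t) = 21·L_0 + (33/8)·L_1 + 1·L_2 + (-107)·L_3
  21·L_0(t) = -(7/60)t^3 + (119/120)t^2 - (287/120)t + 7/4
  (33/8)·L_1(t) = (11/21)t^3 - (44/21)t^2 - (121/21)t + 110/7
  1·L_2(t) = -(2/15)t^3 + (7/15)t^2 + (8/5)t - 3
  (-107)·L_3(t) = -(107/84)t^3 + (107/168)t^2 + (535/56)t - 321/28
Adding term by term: -t^3 + 3t + 3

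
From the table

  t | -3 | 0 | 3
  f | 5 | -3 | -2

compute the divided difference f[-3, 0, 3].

1/2

f[-3,0] = (-3 - 5) / (0 - (-3)) = -8/3
f[0,3] = (-2 - (-3)) / (3 - 0) = 1/3
f[-3,0,3] = (1/3 - (-8/3)) / (3 - (-3)) = 1/2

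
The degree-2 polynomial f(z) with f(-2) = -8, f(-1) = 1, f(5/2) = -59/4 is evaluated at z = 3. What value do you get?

-23

Evaluate each Lagrange basis at z = 3:
L_0(3) = (4)·(1/2)/[(-1)·(-9/2)] = 4/9
L_1(3) = (5)·(1/2)/[(1)·(-7/2)] = -5/7
L_2(3) = (5)·(4)/[(9/2)·(7/2)] = 80/63
Sum: (-8)·(4/9) + 1·(-5/7) + (-59/4)·(80/63) = -23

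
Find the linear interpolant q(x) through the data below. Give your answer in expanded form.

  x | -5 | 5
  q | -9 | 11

L_0(x) = (x - 5) / [-10] = -(1/10)x + 1/2
L_1(x) = (x + 5) / [10] = (1/10)x + 1/2
q(x) = (-9)·L_0 + 11·L_1
  (-9)·L_0(x) = (9/10)x - 9/2
  11·L_1(x) = (11/10)x + 11/2
Adding term by term: 2x + 1

q(x) = 2x + 1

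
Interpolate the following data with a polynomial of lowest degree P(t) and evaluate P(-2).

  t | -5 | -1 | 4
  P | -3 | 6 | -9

Using Newton's divided-difference form:
P[-5,-1] = (6 - (-3)) / (-1 - (-5)) = 9/4
P[-1,4] = (-9 - 6) / (4 - (-1)) = -3
P[-5,-1,4] = (-3 - 9/4) / (4 - (-5)) = -7/12
P(-2) = -3 + (9/4)·(3) + (-7/12)·(3)·(-1) = 11/2

11/2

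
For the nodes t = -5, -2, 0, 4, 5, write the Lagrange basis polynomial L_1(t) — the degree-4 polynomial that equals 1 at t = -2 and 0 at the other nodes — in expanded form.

L_1(t) = (t + 5)t(t - 4)(t - 5) / [(3)·(-2)·(-6)·(-7)]
       = (t^4 - 4t^3 - 25t^2 + 100t) / (-252)

L_1(t) = -(1/252)t^4 + (1/63)t^3 + (25/252)t^2 - (25/63)t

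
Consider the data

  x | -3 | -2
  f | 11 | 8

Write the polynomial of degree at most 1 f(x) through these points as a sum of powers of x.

L_0(x) = (x + 2) / [-1] = -x - 2
L_1(x) = (x + 3) / [1] = x + 3
f(x) = 11·L_0 + 8·L_1
  11·L_0(x) = -11x - 22
  8·L_1(x) = 8x + 24
Adding term by term: -3x + 2

f(x) = -3x + 2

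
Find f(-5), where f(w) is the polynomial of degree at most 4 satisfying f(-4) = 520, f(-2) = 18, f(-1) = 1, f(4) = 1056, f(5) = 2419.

Evaluate each Lagrange basis at w = -5:
L_0(-5) = (-3)·(-4)·(-9)·(-10)/[(-2)·(-3)·(-8)·(-9)] = 5/2
L_1(-5) = (-1)·(-4)·(-9)·(-10)/[(2)·(-1)·(-6)·(-7)] = -30/7
L_2(-5) = (-1)·(-3)·(-9)·(-10)/[(3)·(1)·(-5)·(-6)] = 3
L_3(-5) = (-1)·(-3)·(-4)·(-10)/[(8)·(6)·(5)·(-1)] = -1/2
L_4(-5) = (-1)·(-3)·(-4)·(-9)/[(9)·(7)·(6)·(1)] = 2/7
Sum: 520·(5/2) + 18·(-30/7) + 1·(3) + 1056·(-1/2) + 2419·(2/7) = 1389

1389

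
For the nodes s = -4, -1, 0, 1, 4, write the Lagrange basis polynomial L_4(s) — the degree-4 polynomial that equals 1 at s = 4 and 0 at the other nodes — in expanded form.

L_4(s) = (s + 4)(s + 1)s(s - 1) / [(8)·(5)·(4)·(3)]
       = (s^4 + 4s^3 - s^2 - 4s) / (480)

L_4(s) = (1/480)s^4 + (1/120)s^3 - (1/480)s^2 - (1/120)s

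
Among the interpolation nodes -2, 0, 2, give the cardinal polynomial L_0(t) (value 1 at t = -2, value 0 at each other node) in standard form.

L_0(t) = (1/8)t^2 - (1/4)t

L_0(t) = t(t - 2) / [(-2)·(-4)]
       = (t^2 - 2t) / (8)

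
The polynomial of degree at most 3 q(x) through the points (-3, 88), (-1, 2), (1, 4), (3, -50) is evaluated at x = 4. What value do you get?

-143

Evaluate each Lagrange basis at x = 4:
L_0(4) = (5)·(3)·(1)/[(-2)·(-4)·(-6)] = -5/16
L_1(4) = (7)·(3)·(1)/[(2)·(-2)·(-4)] = 21/16
L_2(4) = (7)·(5)·(1)/[(4)·(2)·(-2)] = -35/16
L_3(4) = (7)·(5)·(3)/[(6)·(4)·(2)] = 35/16
Sum: 88·(-5/16) + 2·(21/16) + 4·(-35/16) + (-50)·(35/16) = -143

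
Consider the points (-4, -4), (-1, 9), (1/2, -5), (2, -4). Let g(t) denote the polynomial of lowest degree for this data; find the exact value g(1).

Evaluate each Lagrange basis at t = 1:
L_0(1) = (2)·(1/2)·(-1)/[(-3)·(-9/2)·(-6)] = 1/81
L_1(1) = (5)·(1/2)·(-1)/[(3)·(-3/2)·(-3)] = -5/27
L_2(1) = (5)·(2)·(-1)/[(9/2)·(3/2)·(-3/2)] = 80/81
L_3(1) = (5)·(2)·(1/2)/[(6)·(3)·(3/2)] = 5/27
Sum: (-4)·(1/81) + 9·(-5/27) + (-5)·(80/81) + (-4)·(5/27) = -599/81

-599/81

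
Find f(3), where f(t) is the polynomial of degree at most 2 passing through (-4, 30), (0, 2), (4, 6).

Evaluate each Lagrange basis at t = 3:
L_0(3) = (3)·(-1)/[(-4)·(-8)] = -3/32
L_1(3) = (7)·(-1)/[(4)·(-4)] = 7/16
L_2(3) = (7)·(3)/[(8)·(4)] = 21/32
Sum: 30·(-3/32) + 2·(7/16) + 6·(21/32) = 2

2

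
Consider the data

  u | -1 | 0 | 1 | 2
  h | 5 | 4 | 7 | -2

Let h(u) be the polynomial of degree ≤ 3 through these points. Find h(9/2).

-182

L_0(9/2) = (9/2)·(7/2)·(5/2)/[(-1)·(-2)·(-3)] = -105/16
L_1(9/2) = (11/2)·(7/2)·(5/2)/[(1)·(-1)·(-2)] = 385/16
L_2(9/2) = (11/2)·(9/2)·(5/2)/[(2)·(1)·(-1)] = -495/16
L_3(9/2) = (11/2)·(9/2)·(7/2)/[(3)·(2)·(1)] = 231/16
Sum: 5·(-105/16) + 4·(385/16) + 7·(-495/16) + (-2)·(231/16) = -182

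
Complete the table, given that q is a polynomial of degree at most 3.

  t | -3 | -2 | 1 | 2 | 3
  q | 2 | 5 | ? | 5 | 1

The 4 known values determine q uniquely (degree ≤ 3).
Evaluate each Lagrange basis at t = 1:
L_0(1) = (3)·(-1)·(-2)/[(-1)·(-5)·(-6)] = -1/5
L_1(1) = (4)·(-1)·(-2)/[(1)·(-4)·(-5)] = 2/5
L_2(1) = (4)·(3)·(-2)/[(5)·(4)·(-1)] = 6/5
L_3(1) = (4)·(3)·(-1)/[(6)·(5)·(1)] = -2/5
Sum: 2·(-1/5) + 5·(2/5) + 5·(6/5) + 1·(-2/5) = 36/5

36/5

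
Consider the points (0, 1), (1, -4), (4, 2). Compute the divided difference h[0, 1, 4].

h[0,1] = (-4 - 1) / (1 - 0) = -5
h[1,4] = (2 - (-4)) / (4 - 1) = 2
h[0,1,4] = (2 - (-5)) / (4 - 0) = 7/4

7/4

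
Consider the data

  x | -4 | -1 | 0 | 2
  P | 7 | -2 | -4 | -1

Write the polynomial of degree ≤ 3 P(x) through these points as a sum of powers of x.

Newton's divided differences:
P[-4,-1] = (-2 - 7) / (-1 - (-4)) = -3
P[-1,0] = (-4 - (-2)) / (0 - (-1)) = -2
P[0,2] = (-1 - (-4)) / (2 - 0) = 3/2
P[-4,-1,0] = (-2 - (-3)) / (0 - (-4)) = 1/4
P[-1,0,2] = (3/2 - (-2)) / (2 - (-1)) = 7/6
P[-4,-1,0,2] = (7/6 - 1/4) / (2 - (-4)) = 11/72
P(x) = 7 + (-3)·(x + 4) + (1/4)·(x + 4)(x + 1) + (11/72)·(x + 4)(x + 1)x
Expanding: P(x) = (11/72)x^3 + (73/72)x^2 - (41/36)x - 4

P(x) = (11/72)x^3 + (73/72)x^2 - (41/36)x - 4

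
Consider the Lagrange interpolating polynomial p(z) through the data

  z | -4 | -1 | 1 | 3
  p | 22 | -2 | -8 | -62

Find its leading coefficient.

-1

L_0(z) = (z + 1)(z - 1)(z - 3) / [-105] = -(1/105)z^3 + (1/35)z^2 + (1/105)z - 1/35
L_1(z) = (z + 4)(z - 1)(z - 3) / [24] = (1/24)z^3 - (13/24)z + 1/2
L_2(z) = (z + 4)(z + 1)(z - 3) / [-20] = -(1/20)z^3 - (1/10)z^2 + (11/20)z + 3/5
L_3(z) = (z + 4)(z + 1)(z - 1) / [56] = (1/56)z^3 + (1/14)z^2 - (1/56)z - 1/14
p(z) = 22·L_0 + (-2)·L_1 + (-8)·L_2 + (-62)·L_3
Only the coefficient of z^3 is needed; take it from each L_i and combine:
22·(-1/105) + (-2)·(1/24) + (-8)·(-1/20) + (-62)·(1/56) = -1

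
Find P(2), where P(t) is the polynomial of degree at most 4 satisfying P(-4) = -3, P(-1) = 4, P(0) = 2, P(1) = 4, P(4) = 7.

89/10

Evaluate each Lagrange basis at t = 2:
L_0(2) = (3)·(2)·(1)·(-2)/[(-3)·(-4)·(-5)·(-8)] = -1/40
L_1(2) = (6)·(2)·(1)·(-2)/[(3)·(-1)·(-2)·(-5)] = 4/5
L_2(2) = (6)·(3)·(1)·(-2)/[(4)·(1)·(-1)·(-4)] = -9/4
L_3(2) = (6)·(3)·(2)·(-2)/[(5)·(2)·(1)·(-3)] = 12/5
L_4(2) = (6)·(3)·(2)·(1)/[(8)·(5)·(4)·(3)] = 3/40
Sum: (-3)·(-1/40) + 4·(4/5) + 2·(-9/4) + 4·(12/5) + 7·(3/40) = 89/10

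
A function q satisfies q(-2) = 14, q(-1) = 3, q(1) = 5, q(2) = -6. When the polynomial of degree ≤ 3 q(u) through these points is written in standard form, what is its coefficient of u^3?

-2

The leading coefficient equals the top divided difference q[-2,-1,1,2].
q[-2,-1] = (3 - 14) / (-1 - (-2)) = -11
q[-1,1] = (5 - 3) / (1 - (-1)) = 1
q[1,2] = (-6 - 5) / (2 - 1) = -11
q[-2,-1,1] = (1 - (-11)) / (1 - (-2)) = 4
q[-1,1,2] = (-11 - 1) / (2 - (-1)) = -4
q[-2,-1,1,2] = (-4 - 4) / (2 - (-2)) = -2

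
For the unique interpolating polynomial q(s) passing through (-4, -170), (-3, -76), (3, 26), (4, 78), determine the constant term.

Build the Lagrange basis polynomials:
L_0(s) = (s + 3)(s - 3)(s - 4) / [-56] = -(1/56)s^3 + (1/14)s^2 + (9/56)s - 9/14
L_1(s) = (s + 4)(s - 3)(s - 4) / [42] = (1/42)s^3 - (1/14)s^2 - (8/21)s + 8/7
L_2(s) = (s + 4)(s + 3)(s - 4) / [-42] = -(1/42)s^3 - (1/14)s^2 + (8/21)s + 8/7
L_3(s) = (s + 4)(s + 3)(s - 3) / [56] = (1/56)s^3 + (1/14)s^2 - (9/56)s - 9/14
q(s) = (-170)·L_0 + (-76)·L_1 + 26·L_2 + 78·L_3
Only the constant term is needed; take it from each L_i and combine:
(-170)·(-9/14) + (-76)·(8/7) + 26·(8/7) + 78·(-9/14) = 2

2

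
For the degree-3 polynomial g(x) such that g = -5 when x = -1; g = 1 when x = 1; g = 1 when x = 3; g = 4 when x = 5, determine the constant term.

L_0(x) = (x - 1)(x - 3)(x - 5) / [-48] = -(1/48)x^3 + (3/16)x^2 - (23/48)x + 5/16
L_1(x) = (x + 1)(x - 3)(x - 5) / [16] = (1/16)x^3 - (7/16)x^2 + (7/16)x + 15/16
L_2(x) = (x + 1)(x - 1)(x - 5) / [-16] = -(1/16)x^3 + (5/16)x^2 + (1/16)x - 5/16
L_3(x) = (x + 1)(x - 1)(x - 3) / [48] = (1/48)x^3 - (1/16)x^2 - (1/48)x + 1/16
g(x) = (-5)·L_0 + 1·L_1 + 1·L_2 + 4·L_3
Only the constant term is needed; take it from each L_i and combine:
(-5)·(5/16) + 1·(15/16) + 1·(-5/16) + 4·(1/16) = -11/16

-11/16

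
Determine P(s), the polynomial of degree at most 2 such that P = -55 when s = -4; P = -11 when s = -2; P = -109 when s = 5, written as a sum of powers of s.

Newton's divided differences:
P[-4,-2] = (-11 - (-55)) / (-2 - (-4)) = 22
P[-2,5] = (-109 - (-11)) / (5 - (-2)) = -14
P[-4,-2,5] = (-14 - 22) / (5 - (-4)) = -4
P(s) = -55 + 22·(s + 4) + (-4)·(s + 4)(s + 2)
Expanding: P(s) = -4s^2 - 2s + 1

P(s) = -4s^2 - 2s + 1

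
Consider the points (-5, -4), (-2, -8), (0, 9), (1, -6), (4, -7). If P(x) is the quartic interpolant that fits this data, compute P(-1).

L_0(-1) = (1)·(-1)·(-2)·(-5)/[(-3)·(-5)·(-6)·(-9)] = -1/81
L_1(-1) = (4)·(-1)·(-2)·(-5)/[(3)·(-2)·(-3)·(-6)] = 10/27
L_2(-1) = (4)·(1)·(-2)·(-5)/[(5)·(2)·(-1)·(-4)] = 1
L_3(-1) = (4)·(1)·(-1)·(-5)/[(6)·(3)·(1)·(-3)] = -10/27
L_4(-1) = (4)·(1)·(-1)·(-2)/[(9)·(6)·(4)·(3)] = 1/81
Sum: (-4)·(-1/81) + (-8)·(10/27) + 9·(1) + (-6)·(-10/27) + (-7)·(1/81) = 74/9

74/9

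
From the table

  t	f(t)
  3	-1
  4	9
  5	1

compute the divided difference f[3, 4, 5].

f[3,4] = (9 - (-1)) / (4 - 3) = 10
f[4,5] = (1 - 9) / (5 - 4) = -8
f[3,4,5] = (-8 - 10) / (5 - 3) = -9

-9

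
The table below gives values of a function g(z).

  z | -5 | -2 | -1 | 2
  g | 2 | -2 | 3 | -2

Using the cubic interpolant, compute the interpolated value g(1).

Using Newton's divided-difference form:
g[-5,-2] = (-2 - 2) / (-2 - (-5)) = -4/3
g[-2,-1] = (3 - (-2)) / (-1 - (-2)) = 5
g[-1,2] = (-2 - 3) / (2 - (-1)) = -5/3
g[-5,-2,-1] = (5 - (-4/3)) / (-1 - (-5)) = 19/12
g[-2,-1,2] = (-5/3 - 5) / (2 - (-2)) = -5/3
g[-5,-2,-1,2] = (-5/3 - 19/12) / (2 - (-5)) = -13/28
g(1) = 2 + (-4/3)·(6) + (19/12)·(6)·(3) + (-13/28)·(6)·(3)·(2) = 81/14

81/14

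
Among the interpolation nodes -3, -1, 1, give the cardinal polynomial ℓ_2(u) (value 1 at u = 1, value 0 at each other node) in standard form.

ℓ_2(u) = (u + 3)(u + 1) / [(4)·(2)]
       = (u^2 + 4u + 3) / (8)

ℓ_2(u) = (1/8)u^2 + (1/2)u + 3/8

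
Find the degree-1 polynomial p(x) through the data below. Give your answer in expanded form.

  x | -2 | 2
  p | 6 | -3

Build the Lagrange basis polynomials:
L_0(x) = (x - 2) / [-4] = -(1/4)x + 1/2
L_1(x) = (x + 2) / [4] = (1/4)x + 1/2
p(x) = 6·L_0 + (-3)·L_1
  6·L_0(x) = -(3/2)x + 3
  (-3)·L_1(x) = -(3/4)x - 3/2
Adding term by term: -(9/4)x + 3/2

p(x) = -(9/4)x + 3/2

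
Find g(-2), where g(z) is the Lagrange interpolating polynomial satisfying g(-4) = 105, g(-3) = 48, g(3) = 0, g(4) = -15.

Evaluate each Lagrange basis at z = -2:
L_0(-2) = (1)·(-5)·(-6)/[(-1)·(-7)·(-8)] = -15/28
L_1(-2) = (2)·(-5)·(-6)/[(1)·(-6)·(-7)] = 10/7
L_2(-2) = (2)·(1)·(-6)/[(7)·(6)·(-1)] = 2/7
L_3(-2) = (2)·(1)·(-5)/[(8)·(7)·(1)] = -5/28
Sum: 105·(-15/28) + 48·(10/7) + 0 + (-15)·(-5/28) = 15

15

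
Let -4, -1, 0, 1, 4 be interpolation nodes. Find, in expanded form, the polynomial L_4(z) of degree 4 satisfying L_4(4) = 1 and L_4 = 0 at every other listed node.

L_4(z) = (z + 4)(z + 1)z(z - 1) / [(8)·(5)·(4)·(3)]
       = (z^4 + 4z^3 - z^2 - 4z) / (480)

L_4(z) = (1/480)z^4 + (1/120)z^3 - (1/480)z^2 - (1/120)z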